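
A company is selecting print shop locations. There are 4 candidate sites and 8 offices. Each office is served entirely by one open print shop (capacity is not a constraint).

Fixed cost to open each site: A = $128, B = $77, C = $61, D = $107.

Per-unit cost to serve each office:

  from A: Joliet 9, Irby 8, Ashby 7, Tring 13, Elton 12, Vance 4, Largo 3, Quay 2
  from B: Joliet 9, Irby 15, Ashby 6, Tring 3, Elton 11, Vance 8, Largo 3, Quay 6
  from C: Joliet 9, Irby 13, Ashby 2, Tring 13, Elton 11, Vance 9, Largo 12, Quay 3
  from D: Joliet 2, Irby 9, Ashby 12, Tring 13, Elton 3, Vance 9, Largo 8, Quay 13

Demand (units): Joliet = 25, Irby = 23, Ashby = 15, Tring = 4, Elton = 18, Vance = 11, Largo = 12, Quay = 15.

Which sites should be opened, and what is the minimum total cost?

Open B, C and D; minimum total cost 767.

For any fixed open set, each office goes to its cheapest open site; total = fixed + service.
{B, C, D}: Joliet→D 2·25=50, Irby→D 9·23=207, Ashby→C 2·15=30, Tring→B 3·4=12, Elton→D 3·18=54, Vance→B 8·11=88, Largo→B 3·12=36, Quay→C 3·15=45. Service 522; fixed 245; total 767.
{A, C, D}: Joliet→D 2·25=50, Irby→A 8·23=184, Ashby→C 2·15=30, Tring→A 13·4=52, Elton→D 3·18=54, Vance→A 4·11=44, Largo→A 3·12=36, Quay→A 2·15=30. Service 480; fixed 296; total 776.
{A, D}: service 555 + fixed 235 = 790
{A, B, C, D}: Joliet→D 2·25=50, Irby→A 8·23=184, Ashby→C 2·15=30, Tring→B 3·4=12, Elton→D 3·18=54, Vance→A 4·11=44, Largo→A 3·12=36, Quay→A 2·15=30. Service 440; fixed 373; total 813.
No other subset beats 767.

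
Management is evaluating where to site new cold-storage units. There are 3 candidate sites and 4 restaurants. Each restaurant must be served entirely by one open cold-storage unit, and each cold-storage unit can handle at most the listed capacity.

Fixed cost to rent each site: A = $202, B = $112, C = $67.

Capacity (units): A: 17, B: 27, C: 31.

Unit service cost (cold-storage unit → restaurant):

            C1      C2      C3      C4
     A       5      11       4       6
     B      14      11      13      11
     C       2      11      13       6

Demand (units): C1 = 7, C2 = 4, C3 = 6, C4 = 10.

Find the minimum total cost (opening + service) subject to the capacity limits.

Minimum total cost: 263

Open {C}: C1→C 2·7=14, C2→C 11·4=44, C3→C 13·6=78, C4→C 6·10=60.
Loads: C carries 27/31. Service 196; fixed 67; total 263.
Next best feasible plan costs 375.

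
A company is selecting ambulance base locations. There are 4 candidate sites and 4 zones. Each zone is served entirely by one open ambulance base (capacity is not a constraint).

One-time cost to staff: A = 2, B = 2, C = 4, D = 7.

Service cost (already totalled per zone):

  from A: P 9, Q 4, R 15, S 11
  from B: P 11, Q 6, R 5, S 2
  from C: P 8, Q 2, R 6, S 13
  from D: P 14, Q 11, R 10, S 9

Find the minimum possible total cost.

Minimum total cost: 23

For any fixed open set, each zone goes to its cheapest open site; total = fixed + service.
{B, C}: P→C 8, Q→C 2, R→B 5, S→B 2. Service 17; fixed 6; total 23.
{A, B}: P→A 9, Q→A 4, R→B 5, S→B 2. Service 20; fixed 4; total 24.
{A, B, C}: P→C 8, Q→C 2, R→B 5, S→B 2. Service 17; fixed 8; total 25.
{A, B, C, D}: service 17 + fixed 15 = 32
No other subset beats 23.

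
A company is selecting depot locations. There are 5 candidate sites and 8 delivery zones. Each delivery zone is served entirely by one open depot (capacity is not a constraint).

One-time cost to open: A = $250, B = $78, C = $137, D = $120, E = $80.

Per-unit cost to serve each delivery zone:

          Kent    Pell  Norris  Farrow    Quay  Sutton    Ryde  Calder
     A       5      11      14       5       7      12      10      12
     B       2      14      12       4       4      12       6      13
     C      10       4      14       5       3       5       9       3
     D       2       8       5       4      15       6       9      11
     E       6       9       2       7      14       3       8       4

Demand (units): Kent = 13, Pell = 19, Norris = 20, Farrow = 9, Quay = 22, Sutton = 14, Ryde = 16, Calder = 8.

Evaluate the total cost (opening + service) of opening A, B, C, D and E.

Total cost: 1071

Each delivery zone is assigned to its cheapest site among the open ones.
{A, B, C, D, E}: Kent→B 2·13=26, Pell→C 4·19=76, Norris→E 2·20=40, Farrow→B 4·9=36, Quay→C 3·22=66, Sutton→E 3·14=42, Ryde→B 6·16=96, Calder→C 3·8=24. Service 406; fixed 665; total 1071.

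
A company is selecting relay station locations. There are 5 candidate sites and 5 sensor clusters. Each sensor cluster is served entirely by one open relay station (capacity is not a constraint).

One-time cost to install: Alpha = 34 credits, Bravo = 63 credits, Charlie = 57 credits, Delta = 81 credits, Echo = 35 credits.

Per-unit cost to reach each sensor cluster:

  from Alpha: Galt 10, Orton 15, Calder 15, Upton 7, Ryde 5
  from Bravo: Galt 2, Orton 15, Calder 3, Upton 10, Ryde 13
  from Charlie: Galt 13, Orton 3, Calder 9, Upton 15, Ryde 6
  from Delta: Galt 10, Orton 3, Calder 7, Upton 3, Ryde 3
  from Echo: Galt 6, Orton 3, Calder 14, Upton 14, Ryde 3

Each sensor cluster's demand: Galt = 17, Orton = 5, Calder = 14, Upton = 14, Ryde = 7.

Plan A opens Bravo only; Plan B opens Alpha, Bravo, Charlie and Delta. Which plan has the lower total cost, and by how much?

Plan A: {Bravo}: Galt→Bravo 2·17=34, Orton→Bravo 15·5=75, Calder→Bravo 3·14=42, Upton→Bravo 10·14=140, Ryde→Bravo 13·7=91. Service 382; fixed 63; total 445.
Plan B: {Alpha, Bravo, Charlie, Delta}: Galt→Bravo 2·17=34, Orton→Charlie 3·5=15, Calder→Bravo 3·14=42, Upton→Delta 3·14=42, Ryde→Delta 3·7=21. Service 154; fixed 235; total 389.
Difference: |445 − 389| = 56.

Plan B is cheaper by 56.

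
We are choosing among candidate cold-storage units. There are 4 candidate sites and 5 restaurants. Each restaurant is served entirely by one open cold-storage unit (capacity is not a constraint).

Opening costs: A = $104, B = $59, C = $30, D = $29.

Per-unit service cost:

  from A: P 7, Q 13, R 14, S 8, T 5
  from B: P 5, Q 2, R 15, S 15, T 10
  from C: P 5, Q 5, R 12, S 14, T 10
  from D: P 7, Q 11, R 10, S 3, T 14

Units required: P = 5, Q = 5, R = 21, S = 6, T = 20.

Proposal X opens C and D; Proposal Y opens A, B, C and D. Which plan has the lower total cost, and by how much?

Proposal X: {C, D}: P→C 5·5=25, Q→C 5·5=25, R→D 10·21=210, S→D 3·6=18, T→C 10·20=200. Service 478; fixed 59; total 537.
Proposal Y: {A, B, C, D}: P→B 5·5=25, Q→B 2·5=10, R→D 10·21=210, S→D 3·6=18, T→A 5·20=100. Service 363; fixed 222; total 585.
Difference: |537 − 585| = 48.

Proposal X is cheaper by 48.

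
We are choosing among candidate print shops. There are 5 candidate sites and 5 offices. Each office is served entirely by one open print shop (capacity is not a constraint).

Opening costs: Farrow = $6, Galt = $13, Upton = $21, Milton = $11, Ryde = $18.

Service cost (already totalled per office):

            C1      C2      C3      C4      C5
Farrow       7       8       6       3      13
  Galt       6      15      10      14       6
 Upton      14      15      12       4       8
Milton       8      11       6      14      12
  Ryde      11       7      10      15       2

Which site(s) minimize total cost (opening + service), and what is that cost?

Open Farrow only; minimum total cost 43.

For any fixed open set, each office goes to its cheapest open site; total = fixed + service.
{Farrow}: C1→Farrow 7, C2→Farrow 8, C3→Farrow 6, C4→Farrow 3, C5→Farrow 13. Service 37; fixed 6; total 43.
{Farrow, Galt}: service 29 + fixed 19 = 48
{Farrow, Ryde}: C1→Farrow 7, C2→Ryde 7, C3→Farrow 6, C4→Farrow 3, C5→Ryde 2. Service 25; fixed 24; total 49.
{Farrow, Galt, Upton, Milton, Ryde}: C1→Galt 6, C2→Ryde 7, C3→Farrow 6, C4→Farrow 3, C5→Ryde 2. Service 24; fixed 69; total 93.
No other subset beats 43.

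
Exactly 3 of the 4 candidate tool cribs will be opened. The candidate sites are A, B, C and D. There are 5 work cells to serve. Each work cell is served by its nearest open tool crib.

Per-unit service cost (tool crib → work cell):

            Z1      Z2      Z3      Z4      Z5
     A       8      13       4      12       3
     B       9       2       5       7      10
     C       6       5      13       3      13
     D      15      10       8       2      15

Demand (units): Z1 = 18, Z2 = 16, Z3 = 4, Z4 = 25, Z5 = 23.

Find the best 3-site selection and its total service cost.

Choose A, B and C; total service cost 300.

With exactly 3 open, each work cell uses its cheapest among the chosen.
{A, B, C}: Z1→C 6·18=108, Z2→B 2·16=32, Z3→A 4·4=16, Z4→C 3·25=75, Z5→A 3·23=69. Service cost 300.
{A, B, D}: service cost 311
{A, C, D}: service cost 323
Among all 4 size-3 choices, {A, B, C} is lowest.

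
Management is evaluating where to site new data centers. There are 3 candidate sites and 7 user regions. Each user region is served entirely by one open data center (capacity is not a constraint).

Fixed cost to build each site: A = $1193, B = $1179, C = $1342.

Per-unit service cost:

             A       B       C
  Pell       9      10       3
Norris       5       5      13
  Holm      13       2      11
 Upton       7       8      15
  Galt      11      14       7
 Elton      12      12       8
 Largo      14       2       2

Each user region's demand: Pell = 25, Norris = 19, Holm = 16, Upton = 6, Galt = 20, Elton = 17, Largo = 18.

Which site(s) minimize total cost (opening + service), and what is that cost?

For any fixed open set, each user region goes to its cheapest open site; total = fixed + service.
{B}: Pell→B 10·25=250, Norris→B 5·19=95, Holm→B 2·16=32, Upton→B 8·6=48, Galt→B 14·20=280, Elton→B 12·17=204, Largo→B 2·18=36. Service 945; fixed 1179; total 2124.
{C}: service 900 + fixed 1342 = 2242
{A}: Pell→A 9·25=225, Norris→A 5·19=95, Holm→A 13·16=208, Upton→A 7·6=42, Galt→A 11·20=220, Elton→A 12·17=204, Largo→A 14·18=252. Service 1246; fixed 1193; total 2439.
{A, B, C}: service 556 + fixed 3714 = 4270
(All 7 nonempty subsets were checked; B only is lowest.)

Open B only; minimum total cost 2124.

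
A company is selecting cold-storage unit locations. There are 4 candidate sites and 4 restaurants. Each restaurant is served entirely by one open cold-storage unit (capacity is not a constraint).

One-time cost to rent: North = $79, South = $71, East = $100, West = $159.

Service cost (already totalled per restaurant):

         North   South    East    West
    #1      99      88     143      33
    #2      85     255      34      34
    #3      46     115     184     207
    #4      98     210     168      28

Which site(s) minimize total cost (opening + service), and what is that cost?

Open North and West; minimum total cost 379.

For any fixed open set, each restaurant goes to its cheapest open site; total = fixed + service.
{North, West}: #1→West 33, #2→West 34, #3→North 46, #4→West 28. Service 141; fixed 238; total 379.
{North}: service 328 + fixed 79 = 407
{South, West}: #1→West 33, #2→West 34, #3→South 115, #4→West 28. Service 210; fixed 230; total 440.
{North, South, East, West}: service 141 + fixed 409 = 550
No other subset beats 379.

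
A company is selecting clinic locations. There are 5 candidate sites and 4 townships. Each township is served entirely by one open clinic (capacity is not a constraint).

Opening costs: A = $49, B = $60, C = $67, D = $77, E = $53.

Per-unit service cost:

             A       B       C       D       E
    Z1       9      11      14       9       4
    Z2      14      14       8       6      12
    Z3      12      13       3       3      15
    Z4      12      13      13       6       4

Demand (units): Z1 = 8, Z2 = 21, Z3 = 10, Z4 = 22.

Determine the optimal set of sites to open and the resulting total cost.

For any fixed open set, each township goes to its cheapest open site; total = fixed + service.
{D, E}: Z1→E 4·8=32, Z2→D 6·21=126, Z3→D 3·10=30, Z4→E 4·22=88. Service 276; fixed 130; total 406.
{D}: service 360 + fixed 77 = 437
{C, E}: service 318 + fixed 120 = 438
{A, B, C, D, E}: service 276 + fixed 306 = 582
No other subset beats 406.

Open D and E; minimum total cost 406.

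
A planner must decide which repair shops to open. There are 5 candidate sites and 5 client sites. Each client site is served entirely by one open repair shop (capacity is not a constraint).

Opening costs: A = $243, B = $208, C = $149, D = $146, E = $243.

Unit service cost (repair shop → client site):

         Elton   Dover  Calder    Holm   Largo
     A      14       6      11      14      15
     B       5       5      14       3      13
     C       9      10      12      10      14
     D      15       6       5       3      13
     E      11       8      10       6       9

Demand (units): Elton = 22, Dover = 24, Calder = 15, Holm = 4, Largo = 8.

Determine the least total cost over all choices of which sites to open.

For any fixed open set, each client site goes to its cheapest open site; total = fixed + service.
{B}: Elton→B 5·22=110, Dover→B 5·24=120, Calder→B 14·15=210, Holm→B 3·4=12, Largo→B 13·8=104. Service 556; fixed 208; total 764.
{B, D}: Elton→B 5·22=110, Dover→B 5·24=120, Calder→D 5·15=75, Holm→B 3·4=12, Largo→B 13·8=104. Service 421; fixed 354; total 775.
{D}: Elton→D 15·22=330, Dover→D 6·24=144, Calder→D 5·15=75, Holm→D 3·4=12, Largo→D 13·8=104. Service 665; fixed 146; total 811.
{A, B, C, D, E}: service 389 + fixed 989 = 1378
No other subset beats 764.

Minimum total cost: 764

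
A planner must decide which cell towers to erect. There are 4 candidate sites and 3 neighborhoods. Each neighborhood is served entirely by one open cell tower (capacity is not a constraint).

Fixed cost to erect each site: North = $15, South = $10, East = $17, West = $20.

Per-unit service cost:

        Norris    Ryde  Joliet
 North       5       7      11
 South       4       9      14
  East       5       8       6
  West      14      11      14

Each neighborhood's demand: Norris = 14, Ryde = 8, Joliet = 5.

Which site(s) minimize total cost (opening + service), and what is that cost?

Open South and East; minimum total cost 177.

For any fixed open set, each neighborhood goes to its cheapest open site; total = fixed + service.
{South, East}: Norris→South 4·14=56, Ryde→East 8·8=64, Joliet→East 6·5=30. Service 150; fixed 27; total 177.
{East}: service 164 + fixed 17 = 181
{North, South, East}: Norris→South 4·14=56, Ryde→North 7·8=56, Joliet→East 6·5=30. Service 142; fixed 42; total 184.
{North, South, East, West}: Norris→South 4·14=56, Ryde→North 7·8=56, Joliet→East 6·5=30. Service 142; fixed 62; total 204.
No other subset beats 177.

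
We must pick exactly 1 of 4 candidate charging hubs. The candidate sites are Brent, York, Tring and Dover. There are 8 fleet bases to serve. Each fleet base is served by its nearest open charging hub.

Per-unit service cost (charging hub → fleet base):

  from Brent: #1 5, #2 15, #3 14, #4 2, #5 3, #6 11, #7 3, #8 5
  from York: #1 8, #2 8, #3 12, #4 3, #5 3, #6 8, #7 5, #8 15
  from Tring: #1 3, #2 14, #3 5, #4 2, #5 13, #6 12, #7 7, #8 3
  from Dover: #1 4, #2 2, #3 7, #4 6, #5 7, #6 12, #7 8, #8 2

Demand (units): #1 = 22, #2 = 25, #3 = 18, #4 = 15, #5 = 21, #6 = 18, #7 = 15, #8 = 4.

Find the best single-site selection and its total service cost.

Choose Dover only; total service cost 845.

With exactly 1 open, each fleet base uses its cheapest among the chosen.
{Dover}: #1→Dover 4·22=88, #2→Dover 2·25=50, #3→Dover 7·18=126, #4→Dover 6·15=90, #5→Dover 7·21=147, #6→Dover 12·18=216, #7→Dover 8·15=120, #8→Dover 2·4=8. Service cost 845.
{York}: service cost 979
{Brent}: service cost 1093
Among all 4 size-1 choices, {Dover} is lowest.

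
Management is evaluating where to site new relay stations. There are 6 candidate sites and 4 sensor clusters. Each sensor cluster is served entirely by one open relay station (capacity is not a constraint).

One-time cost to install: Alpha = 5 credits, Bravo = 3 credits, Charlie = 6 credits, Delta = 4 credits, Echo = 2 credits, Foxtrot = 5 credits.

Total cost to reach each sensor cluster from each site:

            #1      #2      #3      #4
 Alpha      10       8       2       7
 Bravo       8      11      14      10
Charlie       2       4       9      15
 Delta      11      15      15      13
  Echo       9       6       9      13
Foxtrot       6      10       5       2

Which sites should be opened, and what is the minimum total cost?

For any fixed open set, each sensor cluster goes to its cheapest open site; total = fixed + service.
{Charlie, Foxtrot}: #1→Charlie 2, #2→Charlie 4, #3→Foxtrot 5, #4→Foxtrot 2. Service 13; fixed 11; total 24.
{Alpha, Charlie}: service 15 + fixed 11 = 26
{Alpha, Charlie, Foxtrot}: #1→Charlie 2, #2→Charlie 4, #3→Alpha 2, #4→Foxtrot 2. Service 10; fixed 16; total 26.
{Alpha, Bravo, Charlie, Delta, Echo, Foxtrot}: service 10 + fixed 25 = 35
No other subset beats 24.

Open Charlie and Foxtrot; minimum total cost 24.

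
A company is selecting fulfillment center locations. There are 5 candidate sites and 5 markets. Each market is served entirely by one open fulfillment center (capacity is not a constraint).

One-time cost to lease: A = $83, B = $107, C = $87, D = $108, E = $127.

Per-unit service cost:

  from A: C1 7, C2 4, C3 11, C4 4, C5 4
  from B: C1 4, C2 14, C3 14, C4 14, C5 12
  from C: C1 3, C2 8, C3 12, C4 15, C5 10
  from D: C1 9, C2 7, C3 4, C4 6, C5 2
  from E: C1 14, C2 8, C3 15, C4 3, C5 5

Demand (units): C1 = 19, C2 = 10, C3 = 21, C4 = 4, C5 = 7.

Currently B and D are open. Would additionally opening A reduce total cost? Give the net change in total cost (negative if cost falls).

No — net change +45 (cost rises by 45).

Current service cost with {B, D}: 268.
Adding A: each market re-picks its cheapest; new service cost 230, saving 38.
Extra fixed cost: 83. Net change = 83 − 38 = 45.
(Totals: 483 → 528.)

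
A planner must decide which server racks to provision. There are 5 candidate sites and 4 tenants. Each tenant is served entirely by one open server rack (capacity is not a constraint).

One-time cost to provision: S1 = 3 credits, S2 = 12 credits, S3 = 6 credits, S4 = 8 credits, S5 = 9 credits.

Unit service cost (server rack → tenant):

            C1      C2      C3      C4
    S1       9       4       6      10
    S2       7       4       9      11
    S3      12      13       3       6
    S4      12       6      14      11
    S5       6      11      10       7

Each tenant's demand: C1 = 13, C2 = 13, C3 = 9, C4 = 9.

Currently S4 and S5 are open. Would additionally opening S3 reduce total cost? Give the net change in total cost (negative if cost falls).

Current service cost with {S4, S5}: 309.
Adding S3: each tenant re-picks its cheapest; new service cost 237, saving 72.
Extra fixed cost: 6. Net change = 6 − 72 = -66.
(Totals: 326 → 260.)

Yes — net change −66 (cost falls by 66).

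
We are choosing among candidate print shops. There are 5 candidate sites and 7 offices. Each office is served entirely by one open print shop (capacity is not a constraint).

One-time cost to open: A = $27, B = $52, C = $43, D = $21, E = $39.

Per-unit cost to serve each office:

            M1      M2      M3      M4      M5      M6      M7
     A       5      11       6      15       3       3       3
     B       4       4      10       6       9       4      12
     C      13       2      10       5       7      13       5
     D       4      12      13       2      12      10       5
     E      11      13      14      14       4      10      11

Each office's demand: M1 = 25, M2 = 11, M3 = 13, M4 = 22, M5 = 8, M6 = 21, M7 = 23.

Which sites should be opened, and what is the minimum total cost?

Open A, C and D; minimum total cost 491.

For any fixed open set, each office goes to its cheapest open site; total = fixed + service.
{A, C, D}: M1→D 4·25=100, M2→C 2·11=22, M3→A 6·13=78, M4→D 2·22=44, M5→A 3·8=24, M6→A 3·21=63, M7→A 3·23=69. Service 400; fixed 91; total 491.
{A, B, D}: service 422 + fixed 100 = 522
{A, C, D, E}: service 400 + fixed 130 = 530
{A, B, C, D, E}: service 400 + fixed 182 = 582
No other subset beats 491.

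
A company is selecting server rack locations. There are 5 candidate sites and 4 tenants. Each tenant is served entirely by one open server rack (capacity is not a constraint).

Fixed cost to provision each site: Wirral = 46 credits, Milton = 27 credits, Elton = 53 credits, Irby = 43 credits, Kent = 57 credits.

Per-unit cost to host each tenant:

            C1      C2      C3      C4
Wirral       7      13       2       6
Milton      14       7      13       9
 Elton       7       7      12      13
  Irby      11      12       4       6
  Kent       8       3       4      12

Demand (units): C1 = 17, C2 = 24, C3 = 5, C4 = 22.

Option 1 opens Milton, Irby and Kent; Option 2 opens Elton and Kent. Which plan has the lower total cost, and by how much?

Option 1: {Milton, Irby, Kent}: C1→Kent 8·17=136, C2→Kent 3·24=72, C3→Irby 4·5=20, C4→Irby 6·22=132. Service 360; fixed 127; total 487.
Option 2: {Elton, Kent}: C1→Elton 7·17=119, C2→Kent 3·24=72, C3→Kent 4·5=20, C4→Kent 12·22=264. Service 475; fixed 110; total 585.
Difference: |487 − 585| = 98.

Option 1 is cheaper by 98.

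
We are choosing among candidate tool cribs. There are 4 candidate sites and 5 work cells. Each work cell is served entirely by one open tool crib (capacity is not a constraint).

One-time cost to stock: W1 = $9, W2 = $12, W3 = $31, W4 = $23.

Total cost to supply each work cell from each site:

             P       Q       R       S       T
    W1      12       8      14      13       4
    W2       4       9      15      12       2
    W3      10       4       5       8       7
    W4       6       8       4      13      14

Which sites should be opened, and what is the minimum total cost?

Open W2 only; minimum total cost 54.

For any fixed open set, each work cell goes to its cheapest open site; total = fixed + service.
{W2}: P→W2 4, Q→W2 9, R→W2 15, S→W2 12, T→W2 2. Service 42; fixed 12; total 54.
{W1}: service 51 + fixed 9 = 60
{W1, W2}: service 40 + fixed 21 = 61
{W1, W2, W3, W4}: service 22 + fixed 75 = 97
No other subset beats 54.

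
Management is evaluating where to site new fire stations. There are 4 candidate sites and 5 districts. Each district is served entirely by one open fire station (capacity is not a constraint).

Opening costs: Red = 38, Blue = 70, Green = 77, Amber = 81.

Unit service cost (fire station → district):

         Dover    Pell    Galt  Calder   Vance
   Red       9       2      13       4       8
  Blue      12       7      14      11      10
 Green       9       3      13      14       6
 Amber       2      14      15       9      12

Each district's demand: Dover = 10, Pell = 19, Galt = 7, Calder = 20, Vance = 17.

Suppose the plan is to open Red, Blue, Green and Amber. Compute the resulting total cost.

Total cost: 597

Each district is assigned to its cheapest site among the open ones.
{Red, Blue, Green, Amber}: Dover→Amber 2·10=20, Pell→Red 2·19=38, Galt→Red 13·7=91, Calder→Red 4·20=80, Vance→Green 6·17=102. Service 331; fixed 266; total 597.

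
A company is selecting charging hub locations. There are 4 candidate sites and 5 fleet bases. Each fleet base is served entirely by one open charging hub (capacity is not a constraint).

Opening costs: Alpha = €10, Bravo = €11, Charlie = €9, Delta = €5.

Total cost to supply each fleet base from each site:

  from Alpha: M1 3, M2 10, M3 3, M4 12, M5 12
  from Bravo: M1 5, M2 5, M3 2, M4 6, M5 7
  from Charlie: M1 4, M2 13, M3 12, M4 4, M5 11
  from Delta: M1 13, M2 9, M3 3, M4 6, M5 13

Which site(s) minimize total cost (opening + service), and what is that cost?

Open Bravo only; minimum total cost 36.

For any fixed open set, each fleet base goes to its cheapest open site; total = fixed + service.
{Bravo}: M1→Bravo 5, M2→Bravo 5, M3→Bravo 2, M4→Bravo 6, M5→Bravo 7. Service 25; fixed 11; total 36.
{Bravo, Delta}: service 25 + fixed 16 = 41
{Bravo, Charlie}: M1→Charlie 4, M2→Bravo 5, M3→Bravo 2, M4→Charlie 4, M5→Bravo 7. Service 22; fixed 20; total 42.
{Alpha, Bravo, Charlie, Delta}: M1→Alpha 3, M2→Bravo 5, M3→Bravo 2, M4→Charlie 4, M5→Bravo 7. Service 21; fixed 35; total 56.
(All 15 nonempty subsets were checked; Bravo only is lowest.)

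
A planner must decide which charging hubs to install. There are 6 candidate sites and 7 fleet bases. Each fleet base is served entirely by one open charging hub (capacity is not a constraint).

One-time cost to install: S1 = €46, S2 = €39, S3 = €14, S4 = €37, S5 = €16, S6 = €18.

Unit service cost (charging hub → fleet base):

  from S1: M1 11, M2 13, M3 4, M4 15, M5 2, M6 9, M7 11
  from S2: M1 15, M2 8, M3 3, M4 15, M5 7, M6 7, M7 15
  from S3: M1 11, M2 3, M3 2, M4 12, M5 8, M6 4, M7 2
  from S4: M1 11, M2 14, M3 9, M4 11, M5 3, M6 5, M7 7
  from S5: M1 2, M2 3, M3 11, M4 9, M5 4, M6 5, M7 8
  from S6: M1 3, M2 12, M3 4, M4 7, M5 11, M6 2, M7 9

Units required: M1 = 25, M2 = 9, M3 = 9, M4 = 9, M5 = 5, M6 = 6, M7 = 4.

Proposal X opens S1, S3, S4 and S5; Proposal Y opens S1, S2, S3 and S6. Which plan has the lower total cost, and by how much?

Proposal X: {S1, S3, S4, S5}: M1→S5 2·25=50, M2→S3 3·9=27, M3→S3 2·9=18, M4→S5 9·9=81, M5→S1 2·5=10, M6→S3 4·6=24, M7→S3 2·4=8. Service 218; fixed 113; total 331.
Proposal Y: {S1, S2, S3, S6}: M1→S6 3·25=75, M2→S3 3·9=27, M3→S3 2·9=18, M4→S6 7·9=63, M5→S1 2·5=10, M6→S6 2·6=12, M7→S3 2·4=8. Service 213; fixed 117; total 330.
Difference: |331 − 330| = 1.

Proposal Y is cheaper by 1.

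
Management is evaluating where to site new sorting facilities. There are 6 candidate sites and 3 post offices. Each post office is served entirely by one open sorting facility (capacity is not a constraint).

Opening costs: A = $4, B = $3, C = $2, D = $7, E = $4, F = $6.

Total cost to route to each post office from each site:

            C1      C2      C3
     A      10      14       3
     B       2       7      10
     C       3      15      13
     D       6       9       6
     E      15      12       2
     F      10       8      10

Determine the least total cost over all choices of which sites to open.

For any fixed open set, each post office goes to its cheapest open site; total = fixed + service.
{B, E}: C1→B 2, C2→B 7, C3→E 2. Service 11; fixed 7; total 18.
{A, B}: C1→B 2, C2→B 7, C3→A 3. Service 12; fixed 7; total 19.
{B, C, E}: service 11 + fixed 9 = 20
{A, B, C, D, E, F}: service 11 + fixed 26 = 37
No other subset beats 18.

Minimum total cost: 18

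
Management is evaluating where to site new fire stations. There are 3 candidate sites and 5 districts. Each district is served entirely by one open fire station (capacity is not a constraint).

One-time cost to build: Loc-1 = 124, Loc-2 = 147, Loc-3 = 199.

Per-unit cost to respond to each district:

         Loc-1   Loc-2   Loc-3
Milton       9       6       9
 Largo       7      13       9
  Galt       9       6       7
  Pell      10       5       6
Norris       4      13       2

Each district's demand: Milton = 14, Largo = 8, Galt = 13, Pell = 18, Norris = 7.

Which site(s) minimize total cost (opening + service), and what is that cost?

Open Loc-2 only; minimum total cost 594.

For any fixed open set, each district goes to its cheapest open site; total = fixed + service.
{Loc-2}: Milton→Loc-2 6·14=84, Largo→Loc-2 13·8=104, Galt→Loc-2 6·13=78, Pell→Loc-2 5·18=90, Norris→Loc-2 13·7=91. Service 447; fixed 147; total 594.
{Loc-1, Loc-2}: service 336 + fixed 271 = 607
{Loc-3}: service 411 + fixed 199 = 610
{Loc-1, Loc-2, Loc-3}: Milton→Loc-2 6·14=84, Largo→Loc-1 7·8=56, Galt→Loc-2 6·13=78, Pell→Loc-2 5·18=90, Norris→Loc-3 2·7=14. Service 322; fixed 470; total 792.
No other subset beats 594.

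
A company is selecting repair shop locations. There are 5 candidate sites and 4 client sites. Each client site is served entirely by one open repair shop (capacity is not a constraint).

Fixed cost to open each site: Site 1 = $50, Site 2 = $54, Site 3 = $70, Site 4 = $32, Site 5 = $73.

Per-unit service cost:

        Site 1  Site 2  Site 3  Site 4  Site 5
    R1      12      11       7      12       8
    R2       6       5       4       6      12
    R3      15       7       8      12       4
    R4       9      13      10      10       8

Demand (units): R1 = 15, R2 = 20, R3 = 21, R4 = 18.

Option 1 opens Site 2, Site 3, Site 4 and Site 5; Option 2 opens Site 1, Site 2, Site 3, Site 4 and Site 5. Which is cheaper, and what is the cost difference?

Option 1 is cheaper by 50.

Option 1: {Site 2, Site 3, Site 4, Site 5}: R1→Site 3 7·15=105, R2→Site 3 4·20=80, R3→Site 5 4·21=84, R4→Site 5 8·18=144. Service 413; fixed 229; total 642.
Option 2: {Site 1, Site 2, Site 3, Site 4, Site 5}: R1→Site 3 7·15=105, R2→Site 3 4·20=80, R3→Site 5 4·21=84, R4→Site 5 8·18=144. Service 413; fixed 279; total 692.
Difference: |642 − 692| = 50.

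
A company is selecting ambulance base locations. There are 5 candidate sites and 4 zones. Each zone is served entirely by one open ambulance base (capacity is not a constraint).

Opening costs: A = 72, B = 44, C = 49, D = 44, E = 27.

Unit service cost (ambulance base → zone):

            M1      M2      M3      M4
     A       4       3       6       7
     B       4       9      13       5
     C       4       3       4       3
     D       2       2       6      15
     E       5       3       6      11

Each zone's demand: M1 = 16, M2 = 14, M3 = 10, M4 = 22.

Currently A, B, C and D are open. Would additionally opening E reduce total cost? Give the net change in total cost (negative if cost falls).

Current service cost with {A, B, C, D}: 166.
Adding E: each zone re-picks its cheapest; new service cost 166, saving 0.
Extra fixed cost: 27. Net change = 27 − 0 = 27.
(Totals: 375 → 402.)

No — net change +27 (cost rises by 27).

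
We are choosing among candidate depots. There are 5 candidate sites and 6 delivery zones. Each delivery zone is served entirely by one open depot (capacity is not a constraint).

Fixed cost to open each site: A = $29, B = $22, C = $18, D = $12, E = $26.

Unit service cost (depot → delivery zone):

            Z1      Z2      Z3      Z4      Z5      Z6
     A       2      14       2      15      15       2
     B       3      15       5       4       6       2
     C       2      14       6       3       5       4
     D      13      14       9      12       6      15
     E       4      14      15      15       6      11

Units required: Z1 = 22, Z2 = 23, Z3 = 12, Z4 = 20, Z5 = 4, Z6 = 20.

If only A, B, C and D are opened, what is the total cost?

Each delivery zone is assigned to its cheapest site among the open ones.
{A, B, C, D}: Z1→A 2·22=44, Z2→A 14·23=322, Z3→A 2·12=24, Z4→C 3·20=60, Z5→C 5·4=20, Z6→A 2·20=40. Service 510; fixed 81; total 591.

Total cost: 591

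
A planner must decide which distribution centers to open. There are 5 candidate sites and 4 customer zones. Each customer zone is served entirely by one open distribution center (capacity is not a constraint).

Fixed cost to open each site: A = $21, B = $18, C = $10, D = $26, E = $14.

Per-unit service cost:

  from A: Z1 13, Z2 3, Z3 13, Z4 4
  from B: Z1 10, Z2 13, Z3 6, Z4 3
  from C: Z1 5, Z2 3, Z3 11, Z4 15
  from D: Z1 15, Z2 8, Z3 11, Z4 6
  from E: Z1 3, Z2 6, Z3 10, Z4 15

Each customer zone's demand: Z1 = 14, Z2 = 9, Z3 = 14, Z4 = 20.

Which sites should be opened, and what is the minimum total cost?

For any fixed open set, each customer zone goes to its cheapest open site; total = fixed + service.
{B, C, E}: Z1→E 3·14=42, Z2→C 3·9=27, Z3→B 6·14=84, Z4→B 3·20=60. Service 213; fixed 42; total 255.
{A, B, E}: service 213 + fixed 53 = 266
{B, C}: service 241 + fixed 28 = 269
{A, B, C, D, E}: Z1→E 3·14=42, Z2→A 3·9=27, Z3→B 6·14=84, Z4→B 3·20=60. Service 213; fixed 89; total 302.
No other subset beats 255.

Open B, C and E; minimum total cost 255.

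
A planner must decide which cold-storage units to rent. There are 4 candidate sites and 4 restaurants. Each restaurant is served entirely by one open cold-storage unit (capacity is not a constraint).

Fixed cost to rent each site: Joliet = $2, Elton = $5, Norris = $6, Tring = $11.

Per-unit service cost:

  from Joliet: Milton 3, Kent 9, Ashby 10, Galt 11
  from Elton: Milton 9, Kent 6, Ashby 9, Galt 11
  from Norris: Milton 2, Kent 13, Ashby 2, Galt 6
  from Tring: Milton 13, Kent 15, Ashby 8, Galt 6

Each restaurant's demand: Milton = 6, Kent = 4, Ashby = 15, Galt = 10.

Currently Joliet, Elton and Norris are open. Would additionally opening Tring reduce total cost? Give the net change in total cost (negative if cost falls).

No — net change +11 (cost rises by 11).

Current service cost with {Joliet, Elton, Norris}: 126.
Adding Tring: each restaurant re-picks its cheapest; new service cost 126, saving 0.
Extra fixed cost: 11. Net change = 11 − 0 = 11.
(Totals: 139 → 150.)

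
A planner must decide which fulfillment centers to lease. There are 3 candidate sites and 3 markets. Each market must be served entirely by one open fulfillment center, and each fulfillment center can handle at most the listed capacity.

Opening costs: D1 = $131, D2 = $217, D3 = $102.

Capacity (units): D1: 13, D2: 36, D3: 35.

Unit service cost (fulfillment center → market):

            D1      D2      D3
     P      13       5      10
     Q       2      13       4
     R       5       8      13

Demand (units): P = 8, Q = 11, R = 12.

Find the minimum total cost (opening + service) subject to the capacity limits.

Minimum total cost: 382

Open {D3}: P→D3 10·8=80, Q→D3 4·11=44, R→D3 13·12=156.
Loads: D3 carries 31/35. Service 280; fixed 102; total 382.
Next best feasible plan costs 417.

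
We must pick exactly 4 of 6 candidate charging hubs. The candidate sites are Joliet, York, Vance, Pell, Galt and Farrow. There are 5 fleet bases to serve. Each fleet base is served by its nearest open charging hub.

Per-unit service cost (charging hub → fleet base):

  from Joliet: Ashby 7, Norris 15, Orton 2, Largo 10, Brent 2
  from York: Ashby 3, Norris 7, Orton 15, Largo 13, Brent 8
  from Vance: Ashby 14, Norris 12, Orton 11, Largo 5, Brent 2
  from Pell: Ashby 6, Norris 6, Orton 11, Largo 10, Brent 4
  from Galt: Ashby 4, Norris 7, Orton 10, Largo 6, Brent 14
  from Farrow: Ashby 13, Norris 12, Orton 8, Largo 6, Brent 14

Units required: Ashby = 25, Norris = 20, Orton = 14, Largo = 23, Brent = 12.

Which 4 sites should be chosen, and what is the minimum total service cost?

Choose Joliet, York, Vance and Pell; total service cost 362.

With exactly 4 open, each fleet base uses its cheapest among the chosen.
{Joliet, York, Vance, Pell}: Ashby→York 3·25=75, Norris→Pell 6·20=120, Orton→Joliet 2·14=28, Largo→Vance 5·23=115, Brent→Joliet 2·12=24. Service cost 362.
{Joliet, York, Vance, Galt}: service cost 382
{Joliet, York, Vance, Farrow}: service cost 382
Among all 15 size-4 choices, {Joliet, York, Vance, Pell} is lowest.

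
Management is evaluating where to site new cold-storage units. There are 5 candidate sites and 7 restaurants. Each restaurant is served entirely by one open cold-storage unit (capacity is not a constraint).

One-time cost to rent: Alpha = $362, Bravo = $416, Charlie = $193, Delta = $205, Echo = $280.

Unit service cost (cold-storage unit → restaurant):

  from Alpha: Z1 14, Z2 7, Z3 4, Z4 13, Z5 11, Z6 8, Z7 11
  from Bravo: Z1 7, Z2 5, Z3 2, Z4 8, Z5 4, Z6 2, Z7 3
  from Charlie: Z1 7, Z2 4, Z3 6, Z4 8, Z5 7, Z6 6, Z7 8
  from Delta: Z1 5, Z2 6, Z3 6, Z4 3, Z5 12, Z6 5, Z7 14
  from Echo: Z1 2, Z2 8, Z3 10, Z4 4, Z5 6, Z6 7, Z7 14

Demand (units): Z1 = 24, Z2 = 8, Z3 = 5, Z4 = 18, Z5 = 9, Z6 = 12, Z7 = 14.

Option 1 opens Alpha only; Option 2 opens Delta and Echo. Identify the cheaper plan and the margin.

Option 1: {Alpha}: Z1→Alpha 14·24=336, Z2→Alpha 7·8=56, Z3→Alpha 4·5=20, Z4→Alpha 13·18=234, Z5→Alpha 11·9=99, Z6→Alpha 8·12=96, Z7→Alpha 11·14=154. Service 995; fixed 362; total 1357.
Option 2: {Delta, Echo}: Z1→Echo 2·24=48, Z2→Delta 6·8=48, Z3→Delta 6·5=30, Z4→Delta 3·18=54, Z5→Echo 6·9=54, Z6→Delta 5·12=60, Z7→Delta 14·14=196. Service 490; fixed 485; total 975.
Difference: |1357 − 975| = 382.

Option 2 is cheaper by 382.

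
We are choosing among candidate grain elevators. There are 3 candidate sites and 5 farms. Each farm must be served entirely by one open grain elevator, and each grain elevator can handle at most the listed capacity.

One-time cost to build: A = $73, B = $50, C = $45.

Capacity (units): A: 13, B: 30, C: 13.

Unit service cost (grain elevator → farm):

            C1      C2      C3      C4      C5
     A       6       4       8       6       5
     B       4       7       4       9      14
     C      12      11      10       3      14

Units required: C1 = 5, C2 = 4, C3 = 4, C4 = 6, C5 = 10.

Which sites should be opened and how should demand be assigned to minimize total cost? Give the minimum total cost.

Open {A, B}: C1→B 4·5=20, C2→B 7·4=28, C3→B 4·4=16, C4→B 9·6=54, C5→A 5·10=50.
Loads: A carries 10/13, B carries 19/30. Service 168; fixed 123; total 291.
Next best feasible plan costs 300.

Minimum total cost: 291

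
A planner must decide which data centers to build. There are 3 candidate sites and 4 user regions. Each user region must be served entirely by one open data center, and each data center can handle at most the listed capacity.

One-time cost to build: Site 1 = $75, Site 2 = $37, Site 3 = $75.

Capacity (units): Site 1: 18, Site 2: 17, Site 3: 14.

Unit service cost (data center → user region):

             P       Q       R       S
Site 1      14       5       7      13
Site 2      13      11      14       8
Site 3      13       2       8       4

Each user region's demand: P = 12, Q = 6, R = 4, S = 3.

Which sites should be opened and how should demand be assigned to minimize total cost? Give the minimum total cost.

Minimum total cost: 324

Open {Site 2, Site 3}: P→Site 2 13·12=156, Q→Site 3 2·6=12, R→Site 3 8·4=32, S→Site 3 4·3=12.
Loads: Site 2 carries 12/17, Site 3 carries 13/14. Service 212; fixed 112; total 324.
Next best feasible plan costs 336.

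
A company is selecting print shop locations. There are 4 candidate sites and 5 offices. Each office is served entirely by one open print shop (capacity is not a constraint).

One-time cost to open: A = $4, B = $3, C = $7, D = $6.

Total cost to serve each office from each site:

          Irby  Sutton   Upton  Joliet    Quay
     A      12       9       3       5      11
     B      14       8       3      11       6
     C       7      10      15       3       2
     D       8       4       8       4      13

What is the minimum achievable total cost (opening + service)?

For any fixed open set, each office goes to its cheapest open site; total = fixed + service.
{B, C}: Irby→C 7, Sutton→B 8, Upton→B 3, Joliet→C 3, Quay→C 2. Service 23; fixed 10; total 33.
{B, D}: Irby→D 8, Sutton→D 4, Upton→B 3, Joliet→D 4, Quay→B 6. Service 25; fixed 9; total 34.
{A, C}: service 24 + fixed 11 = 35
{A, B, C, D}: service 19 + fixed 20 = 39
No other subset beats 33.

Minimum total cost: 33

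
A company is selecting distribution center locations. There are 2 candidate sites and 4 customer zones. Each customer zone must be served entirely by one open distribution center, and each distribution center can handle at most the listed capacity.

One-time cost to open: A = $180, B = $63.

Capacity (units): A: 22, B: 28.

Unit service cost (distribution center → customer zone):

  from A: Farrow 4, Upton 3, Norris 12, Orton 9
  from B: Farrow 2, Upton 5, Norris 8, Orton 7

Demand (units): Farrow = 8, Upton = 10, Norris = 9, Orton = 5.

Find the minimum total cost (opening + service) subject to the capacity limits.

Open {A, B}: Farrow→B 2·8=16, Upton→A 3·10=30, Norris→B 8·9=72, Orton→B 7·5=35.
Loads: A carries 10/22, B carries 22/28. Service 153; fixed 243; total 396.
Next best feasible plan costs 406.

Minimum total cost: 396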